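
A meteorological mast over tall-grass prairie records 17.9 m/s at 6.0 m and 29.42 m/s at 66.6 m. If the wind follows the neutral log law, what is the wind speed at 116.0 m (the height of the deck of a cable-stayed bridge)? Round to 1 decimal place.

Log law: V ∝ ln(z/z₀). From the pair, with r = V₁/V₂ = 0.60843,
ln z₀ = (ln z₁ − r·ln z₂)/(1 − r) = (1.7918 − 0.60843×4.1987)/0.39157 = -1.9482 → z₀ = 0.1425 m
V₃ = V₁ · ln(z₃/z₀)/ln(z₁/z₀) = 17.9 × 6.7018/3.7400 = 32.0758 m/s

32.1 m/s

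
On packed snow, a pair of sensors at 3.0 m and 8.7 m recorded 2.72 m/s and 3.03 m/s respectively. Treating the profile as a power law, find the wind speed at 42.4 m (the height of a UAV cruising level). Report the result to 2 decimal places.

First find α: α = ln(V₂/V₁)/ln(z₂/z₁) = ln(3.03/2.72)/ln(8.7/3.0) = 0.10793/1.06471 = 0.1014
Extrapolate from 8.7 m to 42.4 m: V₃ = 3.03 × (42.4/8.7)^0.1014 = 3.03 × 1.1742 = 3.5577 m/s

3.56 m/s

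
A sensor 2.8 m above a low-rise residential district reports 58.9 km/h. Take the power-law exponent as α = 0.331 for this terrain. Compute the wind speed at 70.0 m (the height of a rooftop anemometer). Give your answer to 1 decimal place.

Power-law profile: V₂ = V₁ · (z₂/z₁)^α
V₂ = 58.9 × (70.0/2.8)^0.331 = 58.9 × (25.0000)^0.331
    = 58.9 × 2.9021 = 170.9360 km/h

170.9 km/h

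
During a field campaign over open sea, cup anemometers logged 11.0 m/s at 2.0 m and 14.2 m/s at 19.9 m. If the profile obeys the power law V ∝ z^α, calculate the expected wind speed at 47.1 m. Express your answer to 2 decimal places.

First find α: α = ln(V₂/V₁)/ln(z₂/z₁) = ln(14.2/11.0)/ln(19.9/2.0) = 0.25535/2.29757 = 0.1111
Extrapolate from 19.9 m to 47.1 m: V₃ = 14.2 × (47.1/19.9)^0.1111 = 14.2 × 1.1005 = 15.6269 m/s

15.63 m/s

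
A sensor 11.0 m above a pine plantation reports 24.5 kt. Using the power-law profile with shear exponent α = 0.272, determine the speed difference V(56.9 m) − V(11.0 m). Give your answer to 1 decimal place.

13.8 kt

Power law: V₂ = V₁ · (z₂/z₁)^α = 24.5 × (5.1727)^0.272 = 38.3087 kt
ΔV = 38.3087 − 24.5 = 13.8087 kt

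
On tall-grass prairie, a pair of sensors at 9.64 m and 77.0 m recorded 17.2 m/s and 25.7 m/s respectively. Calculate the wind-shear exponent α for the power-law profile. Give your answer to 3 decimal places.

α ≈ 0.193

Power law: V₂/V₁ = (z₂/z₁)^α ⇒ α = ln(V₂/V₁) / ln(z₂/z₁)
α = ln(25.7/17.2) / ln(77.0/9.64) = ln(1.4942) / ln(7.9876)
  = 0.40158 / 2.07788 = 0.19326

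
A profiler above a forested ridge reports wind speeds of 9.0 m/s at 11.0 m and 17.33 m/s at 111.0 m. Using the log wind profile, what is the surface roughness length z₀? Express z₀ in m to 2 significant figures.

Log law: V(z) ∝ ln(z/z₀). With r = V₁/V₂ = 9.0/17.33 = 0.51933,
r · ln(z₂/z₀) = ln(z₁/z₀) ⇒ ln z₀ = (ln z₁ − r·ln z₂)/(1 − r)
ln z₀ = (2.39790 − 0.51933×4.70953) / 0.48067 = -0.0997
z₀ = exp(-0.0997) = 0.9051 m

z₀ ≈ 0.91 m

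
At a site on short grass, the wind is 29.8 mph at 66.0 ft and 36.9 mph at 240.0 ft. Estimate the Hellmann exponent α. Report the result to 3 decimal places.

α ≈ 0.166

Power law: V₂/V₁ = (z₂/z₁)^α ⇒ α = ln(V₂/V₁) / ln(z₂/z₁)
α = ln(36.9/29.8) / ln(240.0/66.0) = ln(1.2383) / ln(3.6364)
  = 0.21370 / 1.29098 = 0.16554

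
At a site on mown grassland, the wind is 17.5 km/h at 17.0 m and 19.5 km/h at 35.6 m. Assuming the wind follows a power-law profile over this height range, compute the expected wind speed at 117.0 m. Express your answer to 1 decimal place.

23.2 km/h

First find α: α = ln(V₂/V₁)/ln(z₂/z₁) = ln(19.5/17.5)/ln(35.6/17.0) = 0.10821/0.73913 = 0.1464
Extrapolate from 35.6 m to 117.0 m: V₃ = 19.5 × (117.0/35.6)^0.1464 = 19.5 × 1.1903 = 23.2107 km/h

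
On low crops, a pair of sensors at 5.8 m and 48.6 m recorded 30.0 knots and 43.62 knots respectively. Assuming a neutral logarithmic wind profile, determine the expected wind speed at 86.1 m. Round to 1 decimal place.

Log law: V ∝ ln(z/z₀). From the pair, with r = V₁/V₂ = 0.68776,
ln z₀ = (ln z₁ − r·ln z₂)/(1 − r) = (1.7579 − 0.68776×3.8836)/0.31224 = -2.9244 → z₀ = 0.05369 m
V₃ = V₁ · ln(z₃/z₀)/ln(z₁/z₀) = 30.0 × 7.3800/4.6823 = 47.2841 knots

47.3 knots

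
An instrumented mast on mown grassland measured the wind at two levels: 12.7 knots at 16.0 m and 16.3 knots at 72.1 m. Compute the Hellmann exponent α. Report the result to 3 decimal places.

α ≈ 0.166

Power law: V₂/V₁ = (z₂/z₁)^α ⇒ α = ln(V₂/V₁) / ln(z₂/z₁)
α = ln(16.3/12.7) / ln(72.1/16.0) = ln(1.2835) / ln(4.5062)
  = 0.24956 / 1.50547 = 0.16577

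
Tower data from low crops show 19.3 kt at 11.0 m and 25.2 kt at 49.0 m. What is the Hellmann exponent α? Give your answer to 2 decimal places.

α ≈ 0.18

Power law: V₂/V₁ = (z₂/z₁)^α ⇒ α = ln(V₂/V₁) / ln(z₂/z₁)
α = ln(25.2/19.3) / ln(49.0/11.0) = ln(1.3057) / ln(4.4545)
  = 0.26674 / 1.49393 = 0.17855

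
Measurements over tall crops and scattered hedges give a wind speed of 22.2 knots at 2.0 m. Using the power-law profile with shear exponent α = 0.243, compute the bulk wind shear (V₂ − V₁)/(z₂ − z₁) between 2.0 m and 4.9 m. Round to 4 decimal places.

1.8623 knots/m

Power law: V₂ = V₁ · (z₂/z₁)^α = 22.2 × (2.4500)^0.243 = 27.6007 knots
ΔV/Δz = (27.6007 − 22.2)/(4.9 − 2.0) = 5.4007/2.9000 = 1.86232 knots/m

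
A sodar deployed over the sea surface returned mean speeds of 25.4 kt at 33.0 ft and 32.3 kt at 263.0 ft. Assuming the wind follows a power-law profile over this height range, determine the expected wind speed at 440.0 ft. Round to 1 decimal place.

First find α: α = ln(V₂/V₁)/ln(z₂/z₁) = ln(32.3/25.4)/ln(263.0/33.0) = 0.24032/2.07565 = 0.1158
Extrapolate from 263.0 ft to 440.0 ft: V₃ = 32.3 × (440.0/263.0)^0.1158 = 32.3 × 1.0614 = 34.2830 kt

34.3 kt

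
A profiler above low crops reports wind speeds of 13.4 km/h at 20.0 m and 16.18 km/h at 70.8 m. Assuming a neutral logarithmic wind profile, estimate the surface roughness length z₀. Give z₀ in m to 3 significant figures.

Log law: V(z) ∝ ln(z/z₀). With r = V₁/V₂ = 13.4/16.18 = 0.82818,
r · ln(z₂/z₀) = ln(z₁/z₀) ⇒ ln z₀ = (ln z₁ − r·ln z₂)/(1 − r)
ln z₀ = (2.99573 − 0.82818×4.25986) / 0.17182 = -3.0975
z₀ = exp(-3.0975) = 0.04516 m

z₀ ≈ 0.0452 m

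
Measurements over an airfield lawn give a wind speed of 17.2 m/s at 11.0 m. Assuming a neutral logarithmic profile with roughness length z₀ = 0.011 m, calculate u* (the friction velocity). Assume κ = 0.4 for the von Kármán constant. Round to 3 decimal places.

Log law: V(z) = (u*/κ) · ln(z/z₀) ⇒ u* = κ · V / ln(z/z₀)
u* = 0.4 × 17.2 / ln(11.0/0.011) = 0.4 × 17.2 / 6.9078
   = 6.8800 / 6.9078 = 0.9960 m/s

u* ≈ 0.996 m/s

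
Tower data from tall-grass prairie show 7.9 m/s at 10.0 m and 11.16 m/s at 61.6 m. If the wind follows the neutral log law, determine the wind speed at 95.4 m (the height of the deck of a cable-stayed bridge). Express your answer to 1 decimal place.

11.9 m/s

Log law: V ∝ ln(z/z₀). From the pair, with r = V₁/V₂ = 0.70789,
ln z₀ = (ln z₁ − r·ln z₂)/(1 − r) = (2.3026 − 0.70789×4.1207)/0.29211 = -2.1032 → z₀ = 0.1221 m
V₃ = V₁ · ln(z₃/z₀)/ln(z₁/z₀) = 7.9 × 6.6613/4.4058 = 11.9443 m/s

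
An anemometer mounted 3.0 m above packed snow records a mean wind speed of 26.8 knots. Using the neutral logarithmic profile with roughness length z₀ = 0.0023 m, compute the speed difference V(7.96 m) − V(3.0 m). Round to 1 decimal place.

3.6 knots

Log law: V₂ = V₁ · ln(z₂/z₀)/ln(z₁/z₀) = 26.8 × 8.1493/7.1735 = 30.4456 knots
ΔV = 30.4456 − 26.8 = 3.6456 knots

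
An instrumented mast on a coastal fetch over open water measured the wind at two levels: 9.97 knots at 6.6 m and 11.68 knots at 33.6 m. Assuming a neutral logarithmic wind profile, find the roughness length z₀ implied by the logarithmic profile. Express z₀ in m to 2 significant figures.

z₀ ≈ 0.00050 m

Log law: V(z) ∝ ln(z/z₀). With r = V₁/V₂ = 9.97/11.68 = 0.85360,
r · ln(z₂/z₀) = ln(z₁/z₀) ⇒ ln z₀ = (ln z₁ − r·ln z₂)/(1 − r)
ln z₀ = (1.88707 − 0.85360×3.51453) / 0.14640 = -7.6017
z₀ = exp(-7.6017) = 0.0004996 m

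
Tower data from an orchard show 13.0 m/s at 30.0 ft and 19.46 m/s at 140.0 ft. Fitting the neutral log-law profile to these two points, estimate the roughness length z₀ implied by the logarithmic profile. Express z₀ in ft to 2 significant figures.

Log law: V(z) ∝ ln(z/z₀). With r = V₁/V₂ = 13.0/19.46 = 0.66804,
r · ln(z₂/z₀) = ln(z₁/z₀) ⇒ ln z₀ = (ln z₁ − r·ln z₂)/(1 − r)
ln z₀ = (3.40120 − 0.66804×4.94164) / 0.33196 = 0.3012
z₀ = exp(0.3012) = 1.352 ft

z₀ ≈ 1.4 ft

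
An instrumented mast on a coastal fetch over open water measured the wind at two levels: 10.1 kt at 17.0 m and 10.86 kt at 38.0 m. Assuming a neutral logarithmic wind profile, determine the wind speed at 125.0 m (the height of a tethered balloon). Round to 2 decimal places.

11.99 kt

Log law: V ∝ ln(z/z₀). From the pair, with r = V₁/V₂ = 0.93002,
ln z₀ = (ln z₁ − r·ln z₂)/(1 − r) = (2.8332 − 0.93002×3.6376)/0.06998 = -7.8565 → z₀ = 0.0003872 m
V₃ = V₁ · ln(z₃/z₀)/ln(z₁/z₀) = 10.1 × 12.6848/10.6897 = 11.9850 kt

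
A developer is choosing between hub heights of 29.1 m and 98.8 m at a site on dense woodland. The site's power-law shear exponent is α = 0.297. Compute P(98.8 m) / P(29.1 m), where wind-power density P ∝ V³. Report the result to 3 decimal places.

Speed ratio: V_B/V_A = (z_B/z_A)^α = (98.8/29.1)^0.297 = (3.3952)^0.297 = 1.43769
Power-density ratio: P_B/P_A = (V_B/V_A)³ = (1.43769)³ = 2.97166

2.972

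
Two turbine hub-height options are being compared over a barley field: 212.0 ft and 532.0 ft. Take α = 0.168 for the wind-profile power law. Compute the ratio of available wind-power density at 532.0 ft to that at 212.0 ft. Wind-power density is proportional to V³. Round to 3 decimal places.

1.590

Speed ratio: V_B/V_A = (z_B/z_A)^α = (532.0/212.0)^0.168 = (2.5094)^0.168 = 1.16716
Power-density ratio: P_B/P_A = (V_B/V_A)³ = (1.16716)³ = 1.58996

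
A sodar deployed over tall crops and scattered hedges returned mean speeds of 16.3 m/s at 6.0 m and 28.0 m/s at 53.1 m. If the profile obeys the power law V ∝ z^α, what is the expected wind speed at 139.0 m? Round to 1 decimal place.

First find α: α = ln(V₂/V₁)/ln(z₂/z₁) = ln(28.0/16.3)/ln(53.1/6.0) = 0.54104/2.18042 = 0.2481
Extrapolate from 53.1 m to 139.0 m: V₃ = 28.0 × (139.0/53.1)^0.2481 = 28.0 × 1.2697 = 35.5516 m/s

35.6 m/s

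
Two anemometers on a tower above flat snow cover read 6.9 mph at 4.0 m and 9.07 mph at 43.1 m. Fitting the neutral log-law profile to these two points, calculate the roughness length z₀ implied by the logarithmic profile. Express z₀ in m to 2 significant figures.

z₀ ≈ 0.0021 m

Log law: V(z) ∝ ln(z/z₀). With r = V₁/V₂ = 6.9/9.07 = 0.76075,
r · ln(z₂/z₀) = ln(z₁/z₀) ⇒ ln z₀ = (ln z₁ − r·ln z₂)/(1 − r)
ln z₀ = (1.38629 − 0.76075×3.76352) / 0.23925 = -6.1726
z₀ = exp(-6.1726) = 0.002086 m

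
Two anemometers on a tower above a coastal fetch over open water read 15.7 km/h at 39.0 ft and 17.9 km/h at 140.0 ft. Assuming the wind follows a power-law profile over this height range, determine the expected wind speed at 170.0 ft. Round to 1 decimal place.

18.3 km/h

First find α: α = ln(V₂/V₁)/ln(z₂/z₁) = ln(17.9/15.7)/ln(140.0/39.0) = 0.13114/1.27808 = 0.1026
Extrapolate from 140.0 ft to 170.0 ft: V₃ = 17.9 × (170.0/140.0)^0.1026 = 17.9 × 1.0201 = 18.2602 km/h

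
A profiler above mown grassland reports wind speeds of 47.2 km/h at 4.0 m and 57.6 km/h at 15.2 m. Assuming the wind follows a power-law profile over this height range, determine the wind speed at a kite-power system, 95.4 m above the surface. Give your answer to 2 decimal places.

First find α: α = ln(V₂/V₁)/ln(z₂/z₁) = ln(57.6/47.2)/ln(15.2/4.0) = 0.19913/1.33500 = 0.1492
Extrapolate from 15.2 m to 95.4 m: V₃ = 57.6 × (95.4/15.2)^0.1492 = 57.6 × 1.3152 = 75.7544 km/h

75.75 km/h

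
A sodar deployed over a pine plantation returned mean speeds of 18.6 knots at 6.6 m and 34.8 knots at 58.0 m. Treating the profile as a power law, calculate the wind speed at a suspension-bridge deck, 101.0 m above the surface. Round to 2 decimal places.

First find α: α = ln(V₂/V₁)/ln(z₂/z₁) = ln(34.8/18.6)/ln(58.0/6.6) = 0.62646/2.17337 = 0.2882
Extrapolate from 58.0 m to 101.0 m: V₃ = 34.8 × (101.0/58.0)^0.2882 = 34.8 × 1.1734 = 40.8333 knots

40.83 knots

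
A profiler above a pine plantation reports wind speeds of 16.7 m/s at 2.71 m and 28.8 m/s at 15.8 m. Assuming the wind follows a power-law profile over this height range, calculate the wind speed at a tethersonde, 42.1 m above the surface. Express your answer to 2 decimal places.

First find α: α = ln(V₂/V₁)/ln(z₂/z₁) = ln(28.8/16.7)/ln(15.8/2.71) = 0.54497/1.76306 = 0.3091
Extrapolate from 15.8 m to 42.1 m: V₃ = 28.8 × (42.1/15.8)^0.3091 = 28.8 × 1.3538 = 38.9901 m/s

38.99 m/s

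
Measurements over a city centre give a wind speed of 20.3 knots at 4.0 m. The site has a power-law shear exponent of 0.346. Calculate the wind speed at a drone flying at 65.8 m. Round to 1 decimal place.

Power-law profile: V₂ = V₁ · (z₂/z₁)^α
V₂ = 20.3 × (65.8/4.0)^0.346 = 20.3 × (16.4500)^0.346
    = 20.3 × 2.6351 = 53.4921 knots

53.5 knots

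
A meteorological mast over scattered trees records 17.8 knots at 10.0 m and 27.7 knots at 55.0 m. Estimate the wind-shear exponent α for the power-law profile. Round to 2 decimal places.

Power law: V₂/V₁ = (z₂/z₁)^α ⇒ α = ln(V₂/V₁) / ln(z₂/z₁)
α = ln(27.7/17.8) / ln(55.0/10.0) = ln(1.5562) / ln(5.5000)
  = 0.44223 / 1.70475 = 0.25941

α ≈ 0.26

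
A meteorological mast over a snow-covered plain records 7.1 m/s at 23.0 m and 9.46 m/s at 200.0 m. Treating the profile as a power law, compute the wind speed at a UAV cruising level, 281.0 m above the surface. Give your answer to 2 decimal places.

First find α: α = ln(V₂/V₁)/ln(z₂/z₁) = ln(9.46/7.1)/ln(200.0/23.0) = 0.28698/2.16282 = 0.1327
Extrapolate from 200.0 m to 281.0 m: V₃ = 9.46 × (281.0/200.0)^0.1327 = 9.46 × 1.0462 = 9.8966 m/s

9.90 m/s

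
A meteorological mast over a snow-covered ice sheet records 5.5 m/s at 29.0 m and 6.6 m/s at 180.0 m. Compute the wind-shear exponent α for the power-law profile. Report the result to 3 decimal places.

α ≈ 0.100

Power law: V₂/V₁ = (z₂/z₁)^α ⇒ α = ln(V₂/V₁) / ln(z₂/z₁)
α = ln(6.6/5.5) / ln(180.0/29.0) = ln(1.2000) / ln(6.2069)
  = 0.18232 / 1.82566 = 0.09987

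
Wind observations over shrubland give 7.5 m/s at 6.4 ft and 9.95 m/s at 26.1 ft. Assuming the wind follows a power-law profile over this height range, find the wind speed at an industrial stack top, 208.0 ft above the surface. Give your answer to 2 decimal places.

First find α: α = ln(V₂/V₁)/ln(z₂/z₁) = ln(9.95/7.5)/ln(26.1/6.4) = 0.28267/1.40564 = 0.2011
Extrapolate from 26.1 ft to 208.0 ft: V₃ = 9.95 × (208.0/26.1)^0.2011 = 9.95 × 1.5180 = 15.1042 m/s

15.10 m/s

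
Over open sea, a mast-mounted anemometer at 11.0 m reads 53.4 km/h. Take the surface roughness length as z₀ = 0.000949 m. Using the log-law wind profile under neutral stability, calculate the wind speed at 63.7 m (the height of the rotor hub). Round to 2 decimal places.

Log law: V(z) ∝ ln(z/z₀), so V₂/V₁ = ln(z₂/z₀) / ln(z₁/z₀).
ln(63.7/0.000949) = 11.1143, ln(11.0/0.000949) = 9.3580
V₂ = 53.4 × 11.1143/9.3580 = 53.4 × 1.1877 = 63.4220 km/h

63.42 km/h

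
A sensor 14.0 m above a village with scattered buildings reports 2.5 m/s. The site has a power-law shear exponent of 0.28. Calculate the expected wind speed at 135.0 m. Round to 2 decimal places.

4.72 m/s

Power-law profile: V₂ = V₁ · (z₂/z₁)^α
V₂ = 2.5 × (135.0/14.0)^0.28 = 2.5 × (9.6429)^0.28
    = 2.5 × 1.8862 = 4.7154 m/s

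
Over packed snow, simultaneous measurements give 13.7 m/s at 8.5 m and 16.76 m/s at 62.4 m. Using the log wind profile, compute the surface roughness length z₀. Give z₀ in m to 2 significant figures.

Log law: V(z) ∝ ln(z/z₀). With r = V₁/V₂ = 13.7/16.76 = 0.81742,
r · ln(z₂/z₀) = ln(z₁/z₀) ⇒ ln z₀ = (ln z₁ − r·ln z₂)/(1 − r)
ln z₀ = (2.14007 − 0.81742×4.13357) / 0.18258 = -6.7851
z₀ = exp(-6.7851) = 0.001131 m

z₀ ≈ 0.0011 m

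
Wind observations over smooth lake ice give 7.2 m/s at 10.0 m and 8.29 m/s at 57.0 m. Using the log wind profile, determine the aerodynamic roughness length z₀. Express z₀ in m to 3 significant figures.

Log law: V(z) ∝ ln(z/z₀). With r = V₁/V₂ = 7.2/8.29 = 0.86852,
r · ln(z₂/z₀) = ln(z₁/z₀) ⇒ ln z₀ = (ln z₁ − r·ln z₂)/(1 − r)
ln z₀ = (2.30259 − 0.86852×4.04305) / 0.13148 = -9.1941
z₀ = exp(-9.1941) = 0.0001016 m

z₀ ≈ 0.000102 m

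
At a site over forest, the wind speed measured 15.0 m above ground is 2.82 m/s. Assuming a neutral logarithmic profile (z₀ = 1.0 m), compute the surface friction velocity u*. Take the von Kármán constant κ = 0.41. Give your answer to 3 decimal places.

u* ≈ 0.427 m/s

Log law: V(z) = (u*/κ) · ln(z/z₀) ⇒ u* = κ · V / ln(z/z₀)
u* = 0.41 × 2.82 / ln(15.0/1.0) = 0.41 × 2.82 / 2.7081
   = 1.1562 / 2.7081 = 0.4269 m/s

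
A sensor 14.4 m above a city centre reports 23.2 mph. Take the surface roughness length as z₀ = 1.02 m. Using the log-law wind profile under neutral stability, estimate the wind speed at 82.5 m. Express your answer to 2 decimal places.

38.50 mph

Log law: V(z) ∝ ln(z/z₀), so V₂/V₁ = ln(z₂/z₀) / ln(z₁/z₀).
ln(82.5/1.02) = 4.3930, ln(14.4/1.02) = 2.6474
V₂ = 23.2 × 4.3930/2.6474 = 23.2 × 1.6593 = 38.4968 mph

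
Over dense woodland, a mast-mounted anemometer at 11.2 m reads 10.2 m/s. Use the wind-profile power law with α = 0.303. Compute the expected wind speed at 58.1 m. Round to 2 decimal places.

Power-law profile: V₂ = V₁ · (z₂/z₁)^α
V₂ = 10.2 × (58.1/11.2)^0.303 = 10.2 × (5.1875)^0.303
    = 10.2 × 1.6468 = 16.7970 m/s

16.80 m/s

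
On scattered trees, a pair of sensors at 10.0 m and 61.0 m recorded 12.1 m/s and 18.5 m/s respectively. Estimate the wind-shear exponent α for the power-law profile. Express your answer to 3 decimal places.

α ≈ 0.235

Power law: V₂/V₁ = (z₂/z₁)^α ⇒ α = ln(V₂/V₁) / ln(z₂/z₁)
α = ln(18.5/12.1) / ln(61.0/10.0) = ln(1.5289) / ln(6.1000)
  = 0.42457 / 1.80829 = 0.23479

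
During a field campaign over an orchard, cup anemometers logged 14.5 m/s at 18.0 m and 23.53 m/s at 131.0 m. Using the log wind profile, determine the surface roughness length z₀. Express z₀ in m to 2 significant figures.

Log law: V(z) ∝ ln(z/z₀). With r = V₁/V₂ = 14.5/23.53 = 0.61623,
r · ln(z₂/z₀) = ln(z₁/z₀) ⇒ ln z₀ = (ln z₁ − r·ln z₂)/(1 − r)
ln z₀ = (2.89037 − 0.61623×4.87520) / 0.38377 = -0.2968
z₀ = exp(-0.2968) = 0.7432 m

z₀ ≈ 0.74 m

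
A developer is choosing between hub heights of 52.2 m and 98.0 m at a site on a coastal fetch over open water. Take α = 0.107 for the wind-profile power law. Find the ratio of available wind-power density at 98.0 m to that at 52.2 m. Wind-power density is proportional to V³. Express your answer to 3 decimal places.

Speed ratio: V_B/V_A = (z_B/z_A)^α = (98.0/52.2)^0.107 = (1.8774)^0.107 = 1.06972
Power-density ratio: P_B/P_A = (V_B/V_A)³ = (1.06972)³ = 1.22408

1.224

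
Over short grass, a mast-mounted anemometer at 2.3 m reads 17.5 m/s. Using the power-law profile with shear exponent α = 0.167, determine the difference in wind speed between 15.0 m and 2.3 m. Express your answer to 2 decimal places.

6.44 m/s

Power law: V₂ = V₁ · (z₂/z₁)^α = 17.5 × (6.5217)^0.167 = 23.9352 m/s
ΔV = 23.9352 − 17.5 = 6.4352 m/s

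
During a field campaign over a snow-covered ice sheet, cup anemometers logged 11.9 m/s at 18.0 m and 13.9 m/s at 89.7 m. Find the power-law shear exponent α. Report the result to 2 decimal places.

Power law: V₂/V₁ = (z₂/z₁)^α ⇒ α = ln(V₂/V₁) / ln(z₂/z₁)
α = ln(13.9/11.9) / ln(89.7/18.0) = ln(1.1681) / ln(4.9833)
  = 0.15535 / 1.60610 = 0.09673

α ≈ 0.10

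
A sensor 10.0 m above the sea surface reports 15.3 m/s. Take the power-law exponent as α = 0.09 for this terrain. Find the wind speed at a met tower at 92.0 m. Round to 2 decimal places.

Power-law profile: V₂ = V₁ · (z₂/z₁)^α
V₂ = 15.3 × (92.0/10.0)^0.09 = 15.3 × (9.2000)^0.09
    = 15.3 × 1.2211 = 18.6824 m/s

18.68 m/s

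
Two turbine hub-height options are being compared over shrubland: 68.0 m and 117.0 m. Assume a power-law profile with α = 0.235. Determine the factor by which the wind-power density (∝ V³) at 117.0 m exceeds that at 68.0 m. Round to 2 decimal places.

Speed ratio: V_B/V_A = (z_B/z_A)^α = (117.0/68.0)^0.235 = (1.7206)^0.235 = 1.13602
Power-density ratio: P_B/P_A = (V_B/V_A)³ = (1.13602)³ = 1.46606

1.47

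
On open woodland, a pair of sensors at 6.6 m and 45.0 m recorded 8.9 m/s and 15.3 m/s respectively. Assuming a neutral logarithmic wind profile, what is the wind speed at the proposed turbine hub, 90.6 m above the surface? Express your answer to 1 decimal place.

17.6 m/s

Log law: V ∝ ln(z/z₀). From the pair, with r = V₁/V₂ = 0.58170,
ln z₀ = (ln z₁ − r·ln z₂)/(1 − r) = (1.8871 − 0.58170×3.8067)/0.41830 = -0.7824 → z₀ = 0.4573 m
V₃ = V₁ · ln(z₃/z₀)/ln(z₁/z₀) = 8.9 × 5.2888/2.6694 = 17.6331 m/s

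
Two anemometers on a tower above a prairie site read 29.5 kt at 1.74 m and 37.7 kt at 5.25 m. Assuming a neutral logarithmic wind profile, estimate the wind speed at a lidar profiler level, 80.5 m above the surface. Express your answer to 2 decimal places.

57.97 kt

Log law: V ∝ ln(z/z₀). From the pair, with r = V₁/V₂ = 0.78249,
ln z₀ = (ln z₁ − r·ln z₂)/(1 − r) = (0.5539 − 0.78249×1.6582)/0.21751 = -3.4191 → z₀ = 0.03274 m
V₃ = V₁ · ln(z₃/z₀)/ln(z₁/z₀) = 29.5 × 7.8073/3.9729 = 57.9711 kt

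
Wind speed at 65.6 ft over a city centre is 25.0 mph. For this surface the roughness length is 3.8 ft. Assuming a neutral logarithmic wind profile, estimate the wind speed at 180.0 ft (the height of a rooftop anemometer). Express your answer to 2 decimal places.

33.86 mph

Log law: V(z) ∝ ln(z/z₀), so V₂/V₁ = ln(z₂/z₀) / ln(z₁/z₀).
ln(180.0/3.8) = 3.8580, ln(65.6/3.8) = 2.8486
V₂ = 25.0 × 3.8580/2.8486 = 25.0 × 1.3543 = 33.8587 mph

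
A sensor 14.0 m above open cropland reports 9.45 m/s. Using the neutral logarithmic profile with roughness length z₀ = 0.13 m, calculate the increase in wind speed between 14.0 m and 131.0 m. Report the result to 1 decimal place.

4.5 m/s

Log law: V₂ = V₁ · ln(z₂/z₀)/ln(z₁/z₀) = 9.45 × 6.9154/4.6793 = 13.9660 m/s
ΔV = 13.9660 − 9.45 = 4.5160 m/s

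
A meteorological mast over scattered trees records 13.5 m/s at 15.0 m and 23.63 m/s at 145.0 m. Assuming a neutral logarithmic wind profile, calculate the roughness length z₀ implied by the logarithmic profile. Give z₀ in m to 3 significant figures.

Log law: V(z) ∝ ln(z/z₀). With r = V₁/V₂ = 13.5/23.63 = 0.57131,
r · ln(z₂/z₀) = ln(z₁/z₀) ⇒ ln z₀ = (ln z₁ − r·ln z₂)/(1 − r)
ln z₀ = (2.70805 − 0.57131×4.97673) / 0.42869 = -0.3154
z₀ = exp(-0.3154) = 0.7295 m

z₀ ≈ 0.730 m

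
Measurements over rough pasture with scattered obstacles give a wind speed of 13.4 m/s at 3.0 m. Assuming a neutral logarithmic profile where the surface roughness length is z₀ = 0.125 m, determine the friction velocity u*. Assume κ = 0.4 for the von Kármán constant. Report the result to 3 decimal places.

u* ≈ 1.687 m/s

Log law: V(z) = (u*/κ) · ln(z/z₀) ⇒ u* = κ · V / ln(z/z₀)
u* = 0.4 × 13.4 / ln(3.0/0.125) = 0.4 × 13.4 / 3.1781
   = 5.3600 / 3.1781 = 1.6866 m/s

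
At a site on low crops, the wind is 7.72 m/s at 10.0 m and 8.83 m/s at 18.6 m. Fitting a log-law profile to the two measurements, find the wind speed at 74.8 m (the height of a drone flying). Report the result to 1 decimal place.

Log law: V ∝ ln(z/z₀). From the pair, with r = V₁/V₂ = 0.87429,
ln z₀ = (ln z₁ − r·ln z₂)/(1 − r) = (2.3026 − 0.87429×2.9232)/0.12571 = -2.0135 → z₀ = 0.1335 m
V₃ = V₁ · ln(z₃/z₀)/ln(z₁/z₀) = 7.72 × 6.3283/4.3161 = 11.3192 m/s

11.3 m/s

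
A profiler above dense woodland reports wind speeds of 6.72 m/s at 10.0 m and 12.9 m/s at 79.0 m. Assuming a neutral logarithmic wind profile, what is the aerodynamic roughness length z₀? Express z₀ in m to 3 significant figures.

Log law: V(z) ∝ ln(z/z₀). With r = V₁/V₂ = 6.72/12.9 = 0.52093,
r · ln(z₂/z₀) = ln(z₁/z₀) ⇒ ln z₀ = (ln z₁ − r·ln z₂)/(1 − r)
ln z₀ = (2.30259 − 0.52093×4.36945) / 0.47907 = 0.0551
z₀ = exp(0.0551) = 1.057 m

z₀ ≈ 1.06 m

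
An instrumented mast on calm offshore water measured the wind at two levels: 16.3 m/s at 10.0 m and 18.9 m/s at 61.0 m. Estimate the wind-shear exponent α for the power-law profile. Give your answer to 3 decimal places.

α ≈ 0.082

Power law: V₂/V₁ = (z₂/z₁)^α ⇒ α = ln(V₂/V₁) / ln(z₂/z₁)
α = ln(18.9/16.3) / ln(61.0/10.0) = ln(1.1595) / ln(6.1000)
  = 0.14800 / 1.80829 = 0.08184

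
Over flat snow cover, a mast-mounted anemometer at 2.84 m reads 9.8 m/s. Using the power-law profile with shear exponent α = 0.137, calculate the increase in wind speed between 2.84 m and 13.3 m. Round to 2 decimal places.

2.31 m/s

Power law: V₂ = V₁ · (z₂/z₁)^α = 9.8 × (4.6831)^0.137 = 12.1085 m/s
ΔV = 12.1085 − 9.8 = 2.3085 m/s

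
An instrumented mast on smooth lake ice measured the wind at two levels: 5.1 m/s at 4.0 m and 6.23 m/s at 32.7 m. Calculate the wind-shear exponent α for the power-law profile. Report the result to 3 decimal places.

α ≈ 0.095

Power law: V₂/V₁ = (z₂/z₁)^α ⇒ α = ln(V₂/V₁) / ln(z₂/z₁)
α = ln(6.23/5.1) / ln(32.7/4.0) = ln(1.2216) / ln(8.1750)
  = 0.20014 / 2.10108 = 0.09525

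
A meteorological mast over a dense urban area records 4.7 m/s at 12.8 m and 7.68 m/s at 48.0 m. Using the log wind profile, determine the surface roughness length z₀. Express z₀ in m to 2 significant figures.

z₀ ≈ 1.6 m

Log law: V(z) ∝ ln(z/z₀). With r = V₁/V₂ = 4.7/7.68 = 0.61198,
r · ln(z₂/z₀) = ln(z₁/z₀) ⇒ ln z₀ = (ln z₁ − r·ln z₂)/(1 − r)
ln z₀ = (2.54945 − 0.61198×3.87120) / 0.38802 = 0.4648
z₀ = exp(0.4648) = 1.592 m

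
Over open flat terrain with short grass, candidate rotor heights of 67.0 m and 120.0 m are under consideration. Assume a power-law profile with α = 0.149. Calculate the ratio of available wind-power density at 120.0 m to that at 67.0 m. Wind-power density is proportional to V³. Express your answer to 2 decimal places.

Speed ratio: V_B/V_A = (z_B/z_A)^α = (120.0/67.0)^0.149 = (1.7910)^0.149 = 1.09072
Power-density ratio: P_B/P_A = (V_B/V_A)³ = (1.09072)³ = 1.29759

1.30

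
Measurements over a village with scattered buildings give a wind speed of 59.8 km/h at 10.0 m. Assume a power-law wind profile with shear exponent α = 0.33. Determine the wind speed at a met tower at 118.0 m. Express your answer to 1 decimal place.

135.0 km/h

Power-law profile: V₂ = V₁ · (z₂/z₁)^α
V₂ = 59.8 × (118.0/10.0)^0.33 = 59.8 × (11.8000)^0.33
    = 59.8 × 2.2580 = 135.0275 km/h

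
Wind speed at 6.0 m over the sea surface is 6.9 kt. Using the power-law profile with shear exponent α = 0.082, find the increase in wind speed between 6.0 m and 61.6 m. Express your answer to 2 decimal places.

Power law: V₂ = V₁ · (z₂/z₁)^α = 6.9 × (10.2667)^0.082 = 8.3519 kt
ΔV = 8.3519 − 6.9 = 1.4519 kt

1.45 kt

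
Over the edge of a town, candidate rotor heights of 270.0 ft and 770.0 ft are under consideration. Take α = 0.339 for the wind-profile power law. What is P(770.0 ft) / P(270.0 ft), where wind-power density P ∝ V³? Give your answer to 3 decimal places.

Speed ratio: V_B/V_A = (z_B/z_A)^α = (770.0/270.0)^0.339 = (2.8519)^0.339 = 1.42655
Power-density ratio: P_B/P_A = (V_B/V_A)³ = (1.42655)³ = 2.90311

2.903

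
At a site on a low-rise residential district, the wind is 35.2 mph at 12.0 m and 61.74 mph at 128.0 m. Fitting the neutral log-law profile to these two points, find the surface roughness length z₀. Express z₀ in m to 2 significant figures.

z₀ ≈ 0.52 m

Log law: V(z) ∝ ln(z/z₀). With r = V₁/V₂ = 35.2/61.74 = 0.57013,
r · ln(z₂/z₀) = ln(z₁/z₀) ⇒ ln z₀ = (ln z₁ − r·ln z₂)/(1 − r)
ln z₀ = (2.48491 − 0.57013×4.85203) / 0.42987 = -0.6546
z₀ = exp(-0.6546) = 0.5196 m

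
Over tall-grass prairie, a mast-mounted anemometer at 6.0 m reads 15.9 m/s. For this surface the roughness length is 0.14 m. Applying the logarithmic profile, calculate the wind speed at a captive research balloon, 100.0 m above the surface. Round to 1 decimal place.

27.8 m/s

Log law: V(z) ∝ ln(z/z₀), so V₂/V₁ = ln(z₂/z₀) / ln(z₁/z₀).
ln(100.0/0.14) = 6.5713, ln(6.0/0.14) = 3.7579
V₂ = 15.9 × 6.5713/3.7579 = 15.9 × 1.7487 = 27.8039 m/s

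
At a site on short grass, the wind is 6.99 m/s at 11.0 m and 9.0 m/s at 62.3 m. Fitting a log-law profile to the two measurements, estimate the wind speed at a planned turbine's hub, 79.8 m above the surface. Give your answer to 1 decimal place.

9.3 m/s

Log law: V ∝ ln(z/z₀). From the pair, with r = V₁/V₂ = 0.77667,
ln z₀ = (ln z₁ − r·ln z₂)/(1 − r) = (2.3979 − 0.77667×4.1320)/0.22333 = -3.6325 → z₀ = 0.02645 m
V₃ = V₁ · ln(z₃/z₀)/ln(z₁/z₀) = 6.99 × 8.0120/6.0304 = 9.2870 m/s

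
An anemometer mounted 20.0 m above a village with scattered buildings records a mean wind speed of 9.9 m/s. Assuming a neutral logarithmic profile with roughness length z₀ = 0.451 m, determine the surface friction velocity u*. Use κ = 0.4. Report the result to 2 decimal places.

Log law: V(z) = (u*/κ) · ln(z/z₀) ⇒ u* = κ · V / ln(z/z₀)
u* = 0.4 × 9.9 / ln(20.0/0.451) = 0.4 × 9.9 / 3.7920
   = 3.9600 / 3.7920 = 1.0443 m/s

u* ≈ 1.04 m/s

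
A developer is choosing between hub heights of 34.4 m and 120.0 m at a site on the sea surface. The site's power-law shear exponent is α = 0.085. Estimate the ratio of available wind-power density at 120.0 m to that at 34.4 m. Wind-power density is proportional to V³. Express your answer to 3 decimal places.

1.375

Speed ratio: V_B/V_A = (z_B/z_A)^α = (120.0/34.4)^0.085 = (3.4884)^0.085 = 1.11205
Power-density ratio: P_B/P_A = (V_B/V_A)³ = (1.11205)³ = 1.37521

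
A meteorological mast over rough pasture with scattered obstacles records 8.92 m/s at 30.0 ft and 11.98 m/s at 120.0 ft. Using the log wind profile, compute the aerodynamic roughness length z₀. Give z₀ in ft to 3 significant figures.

z₀ ≈ 0.527 ft

Log law: V(z) ∝ ln(z/z₀). With r = V₁/V₂ = 8.92/11.98 = 0.74457,
r · ln(z₂/z₀) = ln(z₁/z₀) ⇒ ln z₀ = (ln z₁ − r·ln z₂)/(1 − r)
ln z₀ = (3.40120 − 0.74457×4.78749) / 0.25543 = -0.6399
z₀ = exp(-0.6399) = 0.5273 ft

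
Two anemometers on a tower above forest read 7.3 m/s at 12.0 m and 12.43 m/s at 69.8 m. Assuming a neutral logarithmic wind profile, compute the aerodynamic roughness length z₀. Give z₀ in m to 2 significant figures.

Log law: V(z) ∝ ln(z/z₀). With r = V₁/V₂ = 7.3/12.43 = 0.58729,
r · ln(z₂/z₀) = ln(z₁/z₀) ⇒ ln z₀ = (ln z₁ − r·ln z₂)/(1 − r)
ln z₀ = (2.48491 − 0.58729×4.24563) / 0.41271 = -0.0206
z₀ = exp(-0.0206) = 0.9796 m

z₀ ≈ 0.98 m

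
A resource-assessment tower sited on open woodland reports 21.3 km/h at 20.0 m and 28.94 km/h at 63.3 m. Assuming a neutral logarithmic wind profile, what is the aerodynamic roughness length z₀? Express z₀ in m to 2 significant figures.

z₀ ≈ 0.81 m

Log law: V(z) ∝ ln(z/z₀). With r = V₁/V₂ = 21.3/28.94 = 0.73601,
r · ln(z₂/z₀) = ln(z₁/z₀) ⇒ ln z₀ = (ln z₁ − r·ln z₂)/(1 − r)
ln z₀ = (2.99573 − 0.73601×4.14789) / 0.26399 = -0.2164
z₀ = exp(-0.2164) = 0.8054 m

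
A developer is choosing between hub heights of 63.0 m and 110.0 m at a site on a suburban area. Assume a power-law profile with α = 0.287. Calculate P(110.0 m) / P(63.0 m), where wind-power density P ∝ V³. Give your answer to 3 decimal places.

Speed ratio: V_B/V_A = (z_B/z_A)^α = (110.0/63.0)^0.287 = (1.7460)^0.287 = 1.17346
Power-density ratio: P_B/P_A = (V_B/V_A)³ = (1.17346)³ = 1.61587

1.616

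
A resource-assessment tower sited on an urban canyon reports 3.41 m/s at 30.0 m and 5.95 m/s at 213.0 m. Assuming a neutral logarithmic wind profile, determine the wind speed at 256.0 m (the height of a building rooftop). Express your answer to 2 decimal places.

Log law: V ∝ ln(z/z₀). From the pair, with r = V₁/V₂ = 0.57311,
ln z₀ = (ln z₁ − r·ln z₂)/(1 − r) = (3.4012 − 0.57311×5.3613)/0.42689 = 0.7697 → z₀ = 2.159 m
V₃ = V₁ · ln(z₃/z₀)/ln(z₁/z₀) = 3.41 × 4.7754/2.6315 = 6.1883 m/s

6.19 m/s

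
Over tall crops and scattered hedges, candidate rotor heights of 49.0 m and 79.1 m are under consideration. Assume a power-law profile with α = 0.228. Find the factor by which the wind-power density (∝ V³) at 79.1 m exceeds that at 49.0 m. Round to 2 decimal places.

Speed ratio: V_B/V_A = (z_B/z_A)^α = (79.1/49.0)^0.228 = (1.6143)^0.228 = 1.11537
Power-density ratio: P_B/P_A = (V_B/V_A)³ = (1.11537)³ = 1.38758

1.39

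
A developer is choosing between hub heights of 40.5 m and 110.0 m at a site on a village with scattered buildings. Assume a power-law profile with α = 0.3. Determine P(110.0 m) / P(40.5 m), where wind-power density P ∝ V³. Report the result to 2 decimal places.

Speed ratio: V_B/V_A = (z_B/z_A)^α = (110.0/40.5)^0.3 = (2.7160)^0.3 = 1.34953
Power-density ratio: P_B/P_A = (V_B/V_A)³ = (1.34953)³ = 2.45779

2.46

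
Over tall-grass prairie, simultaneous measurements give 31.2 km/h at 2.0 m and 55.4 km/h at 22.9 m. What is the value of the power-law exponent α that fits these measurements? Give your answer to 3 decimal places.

Power law: V₂/V₁ = (z₂/z₁)^α ⇒ α = ln(V₂/V₁) / ln(z₂/z₁)
α = ln(55.4/31.2) / ln(22.9/2.0) = ln(1.7756) / ln(11.4500)
  = 0.57416 / 2.43799 = 0.23551

α ≈ 0.236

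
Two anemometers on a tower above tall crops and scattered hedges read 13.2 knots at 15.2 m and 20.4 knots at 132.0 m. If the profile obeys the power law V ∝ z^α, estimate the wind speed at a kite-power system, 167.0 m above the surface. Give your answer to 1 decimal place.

First find α: α = ln(V₂/V₁)/ln(z₂/z₁) = ln(20.4/13.2)/ln(132.0/15.2) = 0.43532/2.16151 = 0.2014
Extrapolate from 132.0 m to 167.0 m: V₃ = 20.4 × (167.0/132.0)^0.2014 = 20.4 × 1.0485 = 21.3895 knots

21.4 knots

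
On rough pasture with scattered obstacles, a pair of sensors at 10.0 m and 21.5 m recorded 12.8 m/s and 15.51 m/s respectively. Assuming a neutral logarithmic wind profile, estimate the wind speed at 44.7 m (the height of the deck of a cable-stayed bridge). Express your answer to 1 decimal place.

18.1 m/s

Log law: V ∝ ln(z/z₀). From the pair, with r = V₁/V₂ = 0.82527,
ln z₀ = (ln z₁ − r·ln z₂)/(1 − r) = (2.3026 − 0.82527×3.0681)/0.17473 = -1.3129 → z₀ = 0.2690 m
V₃ = V₁ · ln(z₃/z₀)/ln(z₁/z₀) = 12.8 × 5.1129/3.6155 = 18.1012 m/s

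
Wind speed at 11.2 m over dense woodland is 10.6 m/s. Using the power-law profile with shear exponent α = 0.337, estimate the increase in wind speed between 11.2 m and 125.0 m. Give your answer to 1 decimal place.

13.3 m/s

Power law: V₂ = V₁ · (z₂/z₁)^α = 10.6 × (11.1607)^0.337 = 23.8989 m/s
ΔV = 23.8989 − 10.6 = 13.2989 m/s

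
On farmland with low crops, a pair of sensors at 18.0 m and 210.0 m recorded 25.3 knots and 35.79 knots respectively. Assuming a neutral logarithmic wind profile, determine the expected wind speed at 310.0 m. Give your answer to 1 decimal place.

Log law: V ∝ ln(z/z₀). From the pair, with r = V₁/V₂ = 0.70690,
ln z₀ = (ln z₁ − r·ln z₂)/(1 − r) = (2.8904 − 0.70690×5.3471)/0.29310 = -3.0348 → z₀ = 0.04808 m
V₃ = V₁ · ln(z₃/z₀)/ln(z₁/z₀) = 25.3 × 8.7714/5.9252 = 37.4530 knots

37.5 knots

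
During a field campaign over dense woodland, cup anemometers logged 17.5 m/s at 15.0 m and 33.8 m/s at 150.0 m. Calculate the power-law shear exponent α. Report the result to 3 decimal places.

Power law: V₂/V₁ = (z₂/z₁)^α ⇒ α = ln(V₂/V₁) / ln(z₂/z₁)
α = ln(33.8/17.5) / ln(150.0/15.0) = ln(1.9314) / ln(10.0000)
  = 0.65826 / 2.30259 = 0.28588

α ≈ 0.286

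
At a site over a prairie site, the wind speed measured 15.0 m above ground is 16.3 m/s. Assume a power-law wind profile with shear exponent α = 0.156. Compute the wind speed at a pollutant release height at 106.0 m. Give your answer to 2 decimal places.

Power-law profile: V₂ = V₁ · (z₂/z₁)^α
V₂ = 16.3 × (106.0/15.0)^0.156 = 16.3 × (7.0667)^0.156
    = 16.3 × 1.3567 = 22.1139 m/s

22.11 m/s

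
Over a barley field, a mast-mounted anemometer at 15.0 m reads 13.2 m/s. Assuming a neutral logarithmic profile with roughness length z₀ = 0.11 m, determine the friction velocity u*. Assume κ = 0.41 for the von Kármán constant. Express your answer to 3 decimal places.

u* ≈ 1.101 m/s

Log law: V(z) = (u*/κ) · ln(z/z₀) ⇒ u* = κ · V / ln(z/z₀)
u* = 0.41 × 13.2 / ln(15.0/0.11) = 0.41 × 13.2 / 4.9153
   = 5.4120 / 4.9153 = 1.1010 m/s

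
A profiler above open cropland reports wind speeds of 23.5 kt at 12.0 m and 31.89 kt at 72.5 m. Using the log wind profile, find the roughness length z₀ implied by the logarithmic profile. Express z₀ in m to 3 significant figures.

z₀ ≈ 0.0778 m

Log law: V(z) ∝ ln(z/z₀). With r = V₁/V₂ = 23.5/31.89 = 0.73691,
r · ln(z₂/z₀) = ln(z₁/z₀) ⇒ ln z₀ = (ln z₁ − r·ln z₂)/(1 − r)
ln z₀ = (2.48491 − 0.73691×4.28359) / 0.26309 = -2.5531
z₀ = exp(-2.5531) = 0.07784 m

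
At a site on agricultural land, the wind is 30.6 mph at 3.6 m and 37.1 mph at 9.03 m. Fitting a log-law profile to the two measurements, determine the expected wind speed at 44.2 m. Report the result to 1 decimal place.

Log law: V ∝ ln(z/z₀). From the pair, with r = V₁/V₂ = 0.82480,
ln z₀ = (ln z₁ − r·ln z₂)/(1 − r) = (1.2809 − 0.82480×2.2006)/0.17520 = -3.0483 → z₀ = 0.04744 m
V₃ = V₁ · ln(z₃/z₀)/ln(z₁/z₀) = 30.6 × 6.8371/4.3293 = 48.3254 mph

48.3 mph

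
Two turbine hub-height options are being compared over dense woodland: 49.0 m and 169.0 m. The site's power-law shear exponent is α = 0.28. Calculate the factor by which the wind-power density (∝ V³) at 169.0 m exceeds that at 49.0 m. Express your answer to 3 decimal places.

2.829

Speed ratio: V_B/V_A = (z_B/z_A)^α = (169.0/49.0)^0.28 = (3.4490)^0.28 = 1.41434
Power-density ratio: P_B/P_A = (V_B/V_A)³ = (1.41434)³ = 2.82918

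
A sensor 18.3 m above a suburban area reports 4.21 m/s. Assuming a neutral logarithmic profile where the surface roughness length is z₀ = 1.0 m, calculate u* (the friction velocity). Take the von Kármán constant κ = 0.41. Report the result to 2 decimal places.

Log law: V(z) = (u*/κ) · ln(z/z₀) ⇒ u* = κ · V / ln(z/z₀)
u* = 0.41 × 4.21 / ln(18.3/1.0) = 0.41 × 4.21 / 2.9069
   = 1.7261 / 2.9069 = 0.5938 m/s

u* ≈ 0.59 m/s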